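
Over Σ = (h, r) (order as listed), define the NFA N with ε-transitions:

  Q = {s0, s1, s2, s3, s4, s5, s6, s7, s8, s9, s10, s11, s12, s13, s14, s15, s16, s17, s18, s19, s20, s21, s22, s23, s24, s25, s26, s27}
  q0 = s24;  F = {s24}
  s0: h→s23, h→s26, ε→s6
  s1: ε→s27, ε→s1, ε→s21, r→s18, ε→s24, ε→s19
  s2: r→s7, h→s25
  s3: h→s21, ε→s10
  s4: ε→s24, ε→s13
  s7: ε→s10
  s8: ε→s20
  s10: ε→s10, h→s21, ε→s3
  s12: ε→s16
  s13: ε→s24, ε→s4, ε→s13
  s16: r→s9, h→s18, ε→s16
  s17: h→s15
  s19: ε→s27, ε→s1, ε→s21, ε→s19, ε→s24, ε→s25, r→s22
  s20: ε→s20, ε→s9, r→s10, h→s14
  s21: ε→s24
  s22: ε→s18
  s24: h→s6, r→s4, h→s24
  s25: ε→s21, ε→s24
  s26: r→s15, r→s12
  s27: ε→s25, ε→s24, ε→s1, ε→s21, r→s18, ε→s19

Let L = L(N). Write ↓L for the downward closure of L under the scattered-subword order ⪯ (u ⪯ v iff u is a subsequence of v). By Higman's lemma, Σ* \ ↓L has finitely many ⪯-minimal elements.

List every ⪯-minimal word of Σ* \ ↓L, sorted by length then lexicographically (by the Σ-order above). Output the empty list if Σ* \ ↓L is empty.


Antichain: [].

|Q|=28, |F|=1, |δ|=54 (35 ε).
min D↑ (1 st, q0=0, F={}): 0:h→0,r→0 [Hopcroft].
L(D↑) = ∅ ⇒ ↓L = Σ*.


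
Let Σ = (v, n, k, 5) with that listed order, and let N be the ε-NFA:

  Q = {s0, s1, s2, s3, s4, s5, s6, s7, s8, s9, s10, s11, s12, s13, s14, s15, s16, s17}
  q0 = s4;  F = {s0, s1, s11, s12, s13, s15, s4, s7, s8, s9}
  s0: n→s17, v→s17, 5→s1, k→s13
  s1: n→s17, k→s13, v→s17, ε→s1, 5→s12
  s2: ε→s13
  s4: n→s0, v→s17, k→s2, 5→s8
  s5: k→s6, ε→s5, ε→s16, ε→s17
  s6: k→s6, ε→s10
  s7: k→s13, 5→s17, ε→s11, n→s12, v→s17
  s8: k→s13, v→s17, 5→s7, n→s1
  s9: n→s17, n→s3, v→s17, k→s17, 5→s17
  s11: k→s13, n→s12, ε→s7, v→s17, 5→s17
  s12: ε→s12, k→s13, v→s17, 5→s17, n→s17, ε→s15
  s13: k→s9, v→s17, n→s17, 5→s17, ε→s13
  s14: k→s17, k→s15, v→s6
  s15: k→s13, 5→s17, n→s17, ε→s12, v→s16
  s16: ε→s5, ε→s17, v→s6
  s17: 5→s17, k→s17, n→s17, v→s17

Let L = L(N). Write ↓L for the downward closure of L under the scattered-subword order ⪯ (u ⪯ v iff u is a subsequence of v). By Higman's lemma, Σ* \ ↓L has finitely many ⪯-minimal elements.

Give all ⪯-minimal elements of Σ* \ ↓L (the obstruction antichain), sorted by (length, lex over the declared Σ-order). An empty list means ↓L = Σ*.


min(Σ*\↓L) = [v, nn, kn, k5, kkk, 555].

|Q|=18, |F|=10, |δ|=65 (14 ε).
min D↑ (9 st, q0=0, F={1}): 0:v→1,n→2,k→3,5→4 1:v→1,n→1,k→1,5→1 2:v→1,n→1,k→3,5→5 3:v→1,n→1,k→6,5→1 4:v→1,n→5,k→3,5→7 5:v→1,n→1,k→3,5→8 6:v→1,n→1,k→1,5→1 7:v→1,n→8,k→3,5→1 8:v→1,n→1,k→3,5→1 (ε-aug+det+¬).
'v': run [17, 5] end={s10,s16,s17,s5,s6} ∉↓L; 1/1 del acc.
'nn': run [17, 12, 2] end={s17,s3} rej; 2/2 del acc.
'kn': run [17, 7, 2] end={s17,s3} — reject; 2/2 del acc.
'k5': |S_i|=[17, 7, 1] end={s17} ∉↓L; 2/2 del acc.
'kkk': |S_i|=[17, 7, 5, 3] end={s10,s17,s6} — reject; 3/3 single-dels accept.
'555': |S_i|=[17, 14, 12, 1] end={s17} rej; 3/3 deletions ∈↓L.
6 words, ⪯-incomp.


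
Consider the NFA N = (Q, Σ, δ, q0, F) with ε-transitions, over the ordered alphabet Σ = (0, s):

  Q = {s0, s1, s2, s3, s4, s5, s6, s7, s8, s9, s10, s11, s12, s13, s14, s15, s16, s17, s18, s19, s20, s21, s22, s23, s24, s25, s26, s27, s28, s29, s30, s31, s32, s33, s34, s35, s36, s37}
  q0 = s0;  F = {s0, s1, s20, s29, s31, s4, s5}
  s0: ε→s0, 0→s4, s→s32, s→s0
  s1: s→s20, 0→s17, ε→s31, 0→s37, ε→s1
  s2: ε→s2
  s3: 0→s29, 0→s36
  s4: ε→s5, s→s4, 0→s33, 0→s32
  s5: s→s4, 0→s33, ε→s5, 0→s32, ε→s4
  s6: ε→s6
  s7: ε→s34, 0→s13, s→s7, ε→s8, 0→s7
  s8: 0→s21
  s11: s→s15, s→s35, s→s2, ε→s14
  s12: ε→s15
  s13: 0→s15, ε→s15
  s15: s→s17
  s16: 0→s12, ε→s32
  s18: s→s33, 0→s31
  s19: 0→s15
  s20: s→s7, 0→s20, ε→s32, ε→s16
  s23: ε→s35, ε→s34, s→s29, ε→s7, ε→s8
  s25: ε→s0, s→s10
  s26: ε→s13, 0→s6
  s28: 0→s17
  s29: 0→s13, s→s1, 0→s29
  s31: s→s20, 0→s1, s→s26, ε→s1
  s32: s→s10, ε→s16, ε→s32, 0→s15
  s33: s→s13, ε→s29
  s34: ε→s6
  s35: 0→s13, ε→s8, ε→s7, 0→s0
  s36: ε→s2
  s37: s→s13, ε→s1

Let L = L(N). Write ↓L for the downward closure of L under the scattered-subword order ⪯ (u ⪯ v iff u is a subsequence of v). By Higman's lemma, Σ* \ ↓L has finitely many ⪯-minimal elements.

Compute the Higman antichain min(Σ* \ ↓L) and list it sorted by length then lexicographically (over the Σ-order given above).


A = [00sss].

|Q|=38, |F|=7, |δ|=76 (31 ε).
min D↑ (6 st, q0=0, F={5}): 0:0→1,s→0 1:0→2,s→1 2:0→2,s→3 3:0→3,s→4 4:0→4,s→5 5:0→5,s→5 (ε-aug+det+¬).
'00sss': N↓-sim [22, 21, 19, 17, 14, 9] end={s10,s13,s15,s17,s21,s34,s6,s7,s8} — reject; 5/5 del acc.
1 words, ⪯-incomp.


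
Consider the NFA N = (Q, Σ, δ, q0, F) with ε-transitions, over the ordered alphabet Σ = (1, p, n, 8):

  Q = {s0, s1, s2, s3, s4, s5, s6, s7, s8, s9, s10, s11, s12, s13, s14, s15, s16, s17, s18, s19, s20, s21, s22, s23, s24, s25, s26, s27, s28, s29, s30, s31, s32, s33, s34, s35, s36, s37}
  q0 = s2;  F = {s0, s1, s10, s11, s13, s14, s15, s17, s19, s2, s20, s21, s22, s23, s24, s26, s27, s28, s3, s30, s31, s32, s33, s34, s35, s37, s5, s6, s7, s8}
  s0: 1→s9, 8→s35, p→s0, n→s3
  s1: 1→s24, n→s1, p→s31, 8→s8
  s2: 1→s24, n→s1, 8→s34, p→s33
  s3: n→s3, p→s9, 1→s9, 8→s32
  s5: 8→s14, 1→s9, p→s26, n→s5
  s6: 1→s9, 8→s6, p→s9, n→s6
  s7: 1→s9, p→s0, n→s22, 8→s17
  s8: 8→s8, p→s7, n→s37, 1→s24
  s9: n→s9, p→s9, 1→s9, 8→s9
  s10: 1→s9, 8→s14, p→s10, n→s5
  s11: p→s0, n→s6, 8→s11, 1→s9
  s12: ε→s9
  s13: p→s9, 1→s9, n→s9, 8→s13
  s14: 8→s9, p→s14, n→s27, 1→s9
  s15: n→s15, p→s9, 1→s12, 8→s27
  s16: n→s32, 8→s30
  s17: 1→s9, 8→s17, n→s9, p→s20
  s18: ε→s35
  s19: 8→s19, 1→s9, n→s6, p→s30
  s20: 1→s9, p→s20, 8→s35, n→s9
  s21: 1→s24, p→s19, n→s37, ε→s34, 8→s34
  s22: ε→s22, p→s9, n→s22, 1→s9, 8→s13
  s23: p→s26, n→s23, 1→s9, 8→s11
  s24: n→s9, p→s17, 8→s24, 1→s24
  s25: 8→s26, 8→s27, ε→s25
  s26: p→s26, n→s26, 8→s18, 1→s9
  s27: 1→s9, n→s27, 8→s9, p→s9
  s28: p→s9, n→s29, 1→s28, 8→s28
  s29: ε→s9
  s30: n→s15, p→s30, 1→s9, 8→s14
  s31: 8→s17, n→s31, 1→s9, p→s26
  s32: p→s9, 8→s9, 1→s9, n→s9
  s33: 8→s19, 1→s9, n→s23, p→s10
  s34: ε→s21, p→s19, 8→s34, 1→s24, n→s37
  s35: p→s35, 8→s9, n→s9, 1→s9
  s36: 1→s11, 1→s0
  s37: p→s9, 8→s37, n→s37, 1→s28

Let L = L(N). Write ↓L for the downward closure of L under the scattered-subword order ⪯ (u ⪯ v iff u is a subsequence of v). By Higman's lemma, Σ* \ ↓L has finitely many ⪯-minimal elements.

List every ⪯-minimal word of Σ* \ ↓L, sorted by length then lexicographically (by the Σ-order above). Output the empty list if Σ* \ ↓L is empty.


min(Σ*\↓L) = [1n, p1, 8np, pp88, np8n].

|Q|=38, |F|=30, |δ|=137 (7 ε).
min D↑ (30 st, q0=0, F={6}): 0:1→1,p→2,n→3,8→4 1:1→1,p→5,n→6,8→1 2:1→6,p→7,n→8,8→9 3:1→1,p→10,n→3,8→11 4:1→1,p→9,n→12,8→4 5:1→6,p→13,n→6,8→5 6:1→6,p→6,n→6,8→6 7:1→6,p→7,n→14,8→15 8:1→6,p→16,n→8,8→17 9:1→6,p→18,n→19,8→9 10:1→6,p→16,n→10,8→5 11:1→1,p→20,n→12,8→11 12:1→21,p→6,n→12,8→12 13:1→6,p→13,n→6,8→22 14:1→6,p→16,n→14,8→15 15:1→6,p→15,n→23,8→6 16:1→6,p→16,n→16,8→22 17:1→6,p→24,n→19,8→17 18:1→6,p→18,n→25,8→15 19:1→6,p→6,n→19,8→19 20:1→6,p→24,n→26,8→5 21:1→21,p→6,n→6,8→21 22:1→6,p→22,n→6,8→6 23:1→6,p→6,n→23,8→6 24:1→6,p→24,n→27,8→22 25:1→6,p→6,n→25,8→23 26:1→6,p→6,n→26,8→28 27:1→6,p→6,n→27,8→29 28:1→6,p→6,n→6,8→28 29:1→6,p→6,n→6,8→6 [Hopcroft].
'1n': run [34, 8, 2] end={s29,s9} — reject; 2/2 single-dels accept.
'p1': |S_i|=[34, 25, 2] end={s12,s9} — reject; 2/2 deletions ∈↓L.
'8np': N↓-sim [34, 26, 12, 1] end={s9} ∉↓L; 3/3 single-dels accept.
'pp88': |S_i|=[34, 25, 15, 6, 1] end={s9} ∉↓L; 4/4 single-dels accept.
'np8n': N↓-sim [34, 27, 15, 7, 1] end={s9} rej; 4/4 deletions ∈↓L.
5 minimals (antichain).


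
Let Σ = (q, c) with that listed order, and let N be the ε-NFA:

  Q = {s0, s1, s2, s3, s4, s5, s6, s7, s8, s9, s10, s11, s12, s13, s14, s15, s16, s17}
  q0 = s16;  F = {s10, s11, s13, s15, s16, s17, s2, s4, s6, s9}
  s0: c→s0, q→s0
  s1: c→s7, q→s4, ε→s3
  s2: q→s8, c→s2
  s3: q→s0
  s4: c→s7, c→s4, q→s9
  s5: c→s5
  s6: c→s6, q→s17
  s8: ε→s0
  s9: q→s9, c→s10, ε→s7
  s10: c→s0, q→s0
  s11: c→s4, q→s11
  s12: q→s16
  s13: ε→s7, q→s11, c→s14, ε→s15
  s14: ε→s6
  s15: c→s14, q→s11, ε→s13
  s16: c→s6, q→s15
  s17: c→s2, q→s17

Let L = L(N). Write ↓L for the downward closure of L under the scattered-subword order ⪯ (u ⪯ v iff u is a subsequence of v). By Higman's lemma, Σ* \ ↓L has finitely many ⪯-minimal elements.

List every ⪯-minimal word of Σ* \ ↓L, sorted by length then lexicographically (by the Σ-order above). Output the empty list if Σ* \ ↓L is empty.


Antichain: [cqcq, qqcqcc].

|Q|=18, |F|=10, |δ|=35 (7 ε).
min D↑ (10 st, q0=0, F={8}): 0:q→1,c→2 1:q→3,c→2 2:q→4,c→2 3:q→3,c→5 4:q→4,c→6 5:q→7,c→5 6:q→8,c→6 7:q→7,c→9 8:q→8,c→8 9:q→8,c→8 (ε-aug+det+¬).
'cqcq': N↓-sim [14, 10, 7, 4, 2] end={s0,s8} — reject; 4/4 del acc.
'qqcqcc': run [14, 13, 9, 7, 5, 2, 1] end={s0} rej; 6/6 del acc.
2 words, ⪯-incomp.


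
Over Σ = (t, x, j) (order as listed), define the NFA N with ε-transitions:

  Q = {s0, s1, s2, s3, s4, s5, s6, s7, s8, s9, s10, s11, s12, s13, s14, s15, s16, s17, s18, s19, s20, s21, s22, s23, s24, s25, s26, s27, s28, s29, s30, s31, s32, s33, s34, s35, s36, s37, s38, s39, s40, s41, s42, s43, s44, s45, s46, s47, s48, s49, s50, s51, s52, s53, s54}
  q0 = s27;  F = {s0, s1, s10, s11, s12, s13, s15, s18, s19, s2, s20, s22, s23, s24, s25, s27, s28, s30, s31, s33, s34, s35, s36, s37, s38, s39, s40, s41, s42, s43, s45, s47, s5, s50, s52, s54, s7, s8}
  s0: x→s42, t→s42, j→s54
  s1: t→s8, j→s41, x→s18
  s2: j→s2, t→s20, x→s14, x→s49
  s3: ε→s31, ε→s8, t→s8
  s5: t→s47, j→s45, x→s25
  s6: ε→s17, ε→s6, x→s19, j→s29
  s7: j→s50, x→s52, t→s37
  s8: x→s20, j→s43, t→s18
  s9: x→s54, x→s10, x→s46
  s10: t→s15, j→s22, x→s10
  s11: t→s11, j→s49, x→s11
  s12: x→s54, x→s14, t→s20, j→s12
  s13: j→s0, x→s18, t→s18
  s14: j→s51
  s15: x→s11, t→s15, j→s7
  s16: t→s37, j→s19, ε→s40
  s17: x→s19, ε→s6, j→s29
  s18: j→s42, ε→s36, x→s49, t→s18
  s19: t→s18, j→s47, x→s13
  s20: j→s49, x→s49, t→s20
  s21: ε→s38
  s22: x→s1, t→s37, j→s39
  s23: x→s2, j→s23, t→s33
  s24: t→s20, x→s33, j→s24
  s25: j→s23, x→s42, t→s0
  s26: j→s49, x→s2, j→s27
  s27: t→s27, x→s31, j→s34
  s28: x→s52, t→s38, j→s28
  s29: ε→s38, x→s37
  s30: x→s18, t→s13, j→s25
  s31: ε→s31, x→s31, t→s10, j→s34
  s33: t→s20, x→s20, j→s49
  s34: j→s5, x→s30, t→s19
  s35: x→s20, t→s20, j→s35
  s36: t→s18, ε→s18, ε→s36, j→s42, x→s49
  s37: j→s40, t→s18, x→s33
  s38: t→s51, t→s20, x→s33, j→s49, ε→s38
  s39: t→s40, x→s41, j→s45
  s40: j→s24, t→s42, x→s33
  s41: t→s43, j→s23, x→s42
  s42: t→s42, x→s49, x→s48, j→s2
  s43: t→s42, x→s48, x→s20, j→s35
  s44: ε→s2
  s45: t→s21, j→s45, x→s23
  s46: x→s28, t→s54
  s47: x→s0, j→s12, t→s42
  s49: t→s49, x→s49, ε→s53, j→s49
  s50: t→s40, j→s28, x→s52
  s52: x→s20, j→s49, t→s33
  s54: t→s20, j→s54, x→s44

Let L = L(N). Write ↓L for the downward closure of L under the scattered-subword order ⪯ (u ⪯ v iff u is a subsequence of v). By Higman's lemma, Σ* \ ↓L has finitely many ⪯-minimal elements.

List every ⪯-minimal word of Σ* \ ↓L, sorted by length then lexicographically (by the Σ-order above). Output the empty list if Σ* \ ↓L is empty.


A = [jttx, jxxx, xttxj, jjjtj].

|Q|=55, |F|=38, |δ|=154 (15 ε).
min D↑ (38 st, q0=0, F={19}): 0:t→0,x→1,j→2 1:t→3,x→1,j→2 2:t→4,x→5,j→6 3:t→7,x→3,j→8 4:t→9,x→10,j→11 5:t→10,x→9,j→12 6:t→11,x→12,j→13 7:t→7,x→14,j→15 8:t→16,x→17,j→18 9:t→9,x→19,j→20 10:t→9,x→9,j→21 11:t→20,x→21,j→22 12:t→21,x→20,j→23 13:t→24,x→23,j→13 14:t→14,x→14,j→19 15:t→16,x→25,j→26 16:t→9,x→27,j→28 17:t→29,x→9,j→30 18:t→28,x→30,j→13 19:t→19,x→19,j→19 20:t→20,x→19,j→31 21:t→20,x→20,j→32 22:t→33,x→32,j→22 23:t→27,x→31,j→23 24:t→33,x→27,j→19 25:t→27,x→33,j→19 26:t→28,x→25,j→34 27:t→33,x→33,j→19 28:t→20,x→27,j→35 29:t→9,x→33,j→36 30:t→36,x→20,j→23 31:t→33,x→19,j→31 32:t→33,x→31,j→32 33:t→33,x→19,j→19 34:t→24,x→25,j→34 35:t→33,x→27,j→35 36:t→20,x→33,j→37 37:t→33,x→33,j→37.
'jttx': N↓-sim [45, 40, 26, 10, 5] end={s14,s48,s49,s51,s53} — reject; 4/4 single-dels accept.
'jxxx': |S_i|=[45, 40, 24, 11, 5] end={s14,s48,s49,s51,s53} — reject; 4/4 single-dels accept.
'xttxj': |S_i|=[45, 44, 39, 25, 9, 3] end={s49,s51,s53} — reject; 5/5 del acc.
'jjjtj': N↓-sim [45, 40, 29, 18, 7, 2] end={s49,s53} rej; 5/5 single-dels accept.
4 obstructions.


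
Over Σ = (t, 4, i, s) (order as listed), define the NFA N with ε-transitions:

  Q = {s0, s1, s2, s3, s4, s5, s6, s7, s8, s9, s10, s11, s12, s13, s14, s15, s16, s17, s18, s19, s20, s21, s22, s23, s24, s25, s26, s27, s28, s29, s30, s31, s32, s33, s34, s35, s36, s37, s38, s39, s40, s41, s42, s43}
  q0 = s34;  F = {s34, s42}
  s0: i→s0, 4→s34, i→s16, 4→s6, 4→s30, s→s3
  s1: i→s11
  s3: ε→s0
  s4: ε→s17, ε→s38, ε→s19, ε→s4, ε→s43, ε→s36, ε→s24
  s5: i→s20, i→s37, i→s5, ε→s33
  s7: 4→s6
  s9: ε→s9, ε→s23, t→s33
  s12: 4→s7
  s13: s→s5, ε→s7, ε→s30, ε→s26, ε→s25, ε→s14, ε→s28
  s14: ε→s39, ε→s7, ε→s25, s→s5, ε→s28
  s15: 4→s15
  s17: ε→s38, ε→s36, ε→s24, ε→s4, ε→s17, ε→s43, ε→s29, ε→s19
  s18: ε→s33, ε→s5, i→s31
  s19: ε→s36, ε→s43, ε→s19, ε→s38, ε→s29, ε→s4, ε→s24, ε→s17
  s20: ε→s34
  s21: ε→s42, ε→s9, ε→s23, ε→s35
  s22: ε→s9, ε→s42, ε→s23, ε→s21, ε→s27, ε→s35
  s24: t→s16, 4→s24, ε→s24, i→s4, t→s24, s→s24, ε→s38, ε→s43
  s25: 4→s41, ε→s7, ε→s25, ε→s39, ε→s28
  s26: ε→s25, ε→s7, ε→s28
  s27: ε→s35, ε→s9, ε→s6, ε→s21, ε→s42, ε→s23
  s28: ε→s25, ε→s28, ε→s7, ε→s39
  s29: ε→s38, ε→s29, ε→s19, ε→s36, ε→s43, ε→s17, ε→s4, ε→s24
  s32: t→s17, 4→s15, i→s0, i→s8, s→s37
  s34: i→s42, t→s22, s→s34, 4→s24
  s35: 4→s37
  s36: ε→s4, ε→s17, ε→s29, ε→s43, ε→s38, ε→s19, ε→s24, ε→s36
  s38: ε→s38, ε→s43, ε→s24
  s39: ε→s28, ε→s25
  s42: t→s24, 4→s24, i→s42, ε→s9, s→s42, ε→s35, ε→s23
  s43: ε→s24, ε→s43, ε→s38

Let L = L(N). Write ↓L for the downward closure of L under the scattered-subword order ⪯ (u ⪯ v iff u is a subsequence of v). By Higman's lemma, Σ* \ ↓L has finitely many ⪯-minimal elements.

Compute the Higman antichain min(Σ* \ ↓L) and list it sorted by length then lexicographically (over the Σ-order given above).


|Q|=44, |F|=2, |δ|=134 (97 ε).
min D↑ (3 st, q0=0, F={2}): 0:t→1,4→2,i→1,s→0 1:t→2,4→2,i→1,s→1 2:t→2,4→2,i→2,s→2 [Hopcroft].
'4': N↓-sim [20, 10] end={s16,s17,s19,s24,s29,s36,s37,s38,s4,s43} rej; 1/1 deletions ∈↓L.
'tt': |S_i|=[20, 19, 10] end={s16,s17,s19,s24,s29,s33,s36,s38,s4,s43} ∉↓L; 2/2 del acc.
'it': run [20, 15, 10] end={s16,s17,s19,s24,s29,s33,s36,s38,s4,s43} rej; 2/2 del acc.
3 obstructions.

min(Σ*\↓L) = [4, tt, it].


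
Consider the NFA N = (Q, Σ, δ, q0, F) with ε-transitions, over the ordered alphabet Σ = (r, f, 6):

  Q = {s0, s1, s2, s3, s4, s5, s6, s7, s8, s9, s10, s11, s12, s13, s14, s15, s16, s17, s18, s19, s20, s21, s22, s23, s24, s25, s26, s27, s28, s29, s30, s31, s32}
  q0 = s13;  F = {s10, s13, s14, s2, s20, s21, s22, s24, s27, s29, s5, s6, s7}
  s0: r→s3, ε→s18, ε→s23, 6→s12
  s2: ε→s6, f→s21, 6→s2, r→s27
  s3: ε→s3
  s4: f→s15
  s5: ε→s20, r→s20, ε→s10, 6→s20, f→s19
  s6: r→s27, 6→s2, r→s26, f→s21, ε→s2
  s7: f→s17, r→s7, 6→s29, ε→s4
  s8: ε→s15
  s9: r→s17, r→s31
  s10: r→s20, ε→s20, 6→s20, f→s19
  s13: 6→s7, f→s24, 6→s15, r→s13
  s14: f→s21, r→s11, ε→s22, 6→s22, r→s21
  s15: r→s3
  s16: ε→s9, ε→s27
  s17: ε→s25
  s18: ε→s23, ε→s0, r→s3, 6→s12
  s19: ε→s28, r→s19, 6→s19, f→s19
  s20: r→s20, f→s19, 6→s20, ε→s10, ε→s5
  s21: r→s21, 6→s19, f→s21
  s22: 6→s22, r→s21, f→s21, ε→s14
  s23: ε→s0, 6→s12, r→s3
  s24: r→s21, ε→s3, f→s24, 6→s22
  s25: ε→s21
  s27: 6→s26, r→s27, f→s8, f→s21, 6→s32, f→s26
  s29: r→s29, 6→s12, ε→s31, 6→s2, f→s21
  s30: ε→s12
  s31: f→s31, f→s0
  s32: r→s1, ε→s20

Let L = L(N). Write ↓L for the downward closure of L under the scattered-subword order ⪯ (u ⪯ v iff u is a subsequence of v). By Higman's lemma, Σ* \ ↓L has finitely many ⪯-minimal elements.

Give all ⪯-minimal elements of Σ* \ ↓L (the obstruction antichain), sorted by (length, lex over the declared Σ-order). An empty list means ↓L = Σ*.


|Q|=33, |F|=13, |δ|=88 (26 ε).
min D↑ (10 st, q0=0, F={6}): 0:r→0,f→1,6→2 1:r→3,f→1,6→4 2:r→2,f→3,6→5 3:r→3,f→3,6→6 4:r→3,f→3,6→4 5:r→5,f→3,6→7 6:r→6,f→6,6→6 7:r→8,f→3,6→7 8:r→8,f→3,6→9 9:r→9,f→6,6→9 (ε-aug+det+¬).
'fr6': N↓-sim [30, 18, 5, 2] end={s19,s28} — reject; 3/3 deletions ∈↓L.
'6f6': run [30, 28, 14, 3] end={s12,s19,s28} rej; 3/3 single-dels accept.
'666r6f': run [30, 28, 24, 19, 14, 8, 2] end={s19,s28} ∉↓L; 6/6 del acc.
3 words, ⪯-incomp.

Antichain: [fr6, 6f6, 666r6f].


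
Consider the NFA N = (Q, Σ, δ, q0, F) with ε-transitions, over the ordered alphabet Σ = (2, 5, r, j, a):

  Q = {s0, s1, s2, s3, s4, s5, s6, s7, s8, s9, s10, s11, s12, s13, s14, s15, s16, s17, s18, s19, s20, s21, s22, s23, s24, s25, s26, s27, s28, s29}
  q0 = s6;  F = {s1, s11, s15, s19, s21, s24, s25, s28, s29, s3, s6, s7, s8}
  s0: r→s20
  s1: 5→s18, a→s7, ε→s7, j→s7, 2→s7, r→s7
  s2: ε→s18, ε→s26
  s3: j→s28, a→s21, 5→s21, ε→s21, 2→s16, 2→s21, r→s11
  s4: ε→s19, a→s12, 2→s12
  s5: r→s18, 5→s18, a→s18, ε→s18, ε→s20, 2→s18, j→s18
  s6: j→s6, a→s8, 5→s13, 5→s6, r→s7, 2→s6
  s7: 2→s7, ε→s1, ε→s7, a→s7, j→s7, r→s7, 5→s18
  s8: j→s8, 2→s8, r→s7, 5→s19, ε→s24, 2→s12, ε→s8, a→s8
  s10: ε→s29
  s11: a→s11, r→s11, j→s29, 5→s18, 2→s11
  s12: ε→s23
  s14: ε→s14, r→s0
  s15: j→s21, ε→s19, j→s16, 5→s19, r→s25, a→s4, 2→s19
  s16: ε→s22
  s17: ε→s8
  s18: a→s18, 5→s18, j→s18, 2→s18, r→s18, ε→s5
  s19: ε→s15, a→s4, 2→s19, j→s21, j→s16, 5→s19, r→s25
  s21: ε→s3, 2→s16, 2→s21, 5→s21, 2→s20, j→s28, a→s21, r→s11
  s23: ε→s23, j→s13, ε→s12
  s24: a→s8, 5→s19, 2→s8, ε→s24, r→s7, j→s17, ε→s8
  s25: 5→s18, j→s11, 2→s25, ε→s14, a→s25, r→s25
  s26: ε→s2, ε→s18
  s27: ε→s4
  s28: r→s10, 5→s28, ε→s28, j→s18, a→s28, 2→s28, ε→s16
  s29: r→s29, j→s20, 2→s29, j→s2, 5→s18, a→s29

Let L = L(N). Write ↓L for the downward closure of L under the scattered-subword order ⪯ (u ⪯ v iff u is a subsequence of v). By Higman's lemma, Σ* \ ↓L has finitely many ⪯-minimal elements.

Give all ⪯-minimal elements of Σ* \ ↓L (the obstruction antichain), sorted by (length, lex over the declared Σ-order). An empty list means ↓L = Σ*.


|Q|=30, |F|=13, |δ|=118 (30 ε).
min D↑ (10 st, q0=0, F={3}): 0:2→0,5→0,r→1,j→0,a→2 1:2→1,5→3,r→1,j→1,a→1 2:2→2,5→4,r→1,j→2,a→2 3:2→3,5→3,r→3,j→3,a→3 4:2→4,5→4,r→5,j→6,a→4 5:2→5,5→3,r→5,j→7,a→5 6:2→6,5→6,r→7,j→8,a→6 7:2→7,5→3,r→7,j→9,a→7 8:2→8,5→8,r→9,j→3,a→8 9:2→9,5→3,r→9,j→3,a→9.
'r5': N↓-sim [28, 13, 3] end={s18,s20,s5} — reject; 2/2 del acc.
'a5jjj': N↓-sim [28, 27, 22, 14, 10, 5] end={s18,s2,s20,s26,s5} — reject; 5/5 single-dels accept.
2 obstructions.

A = [r5, a5jjj].


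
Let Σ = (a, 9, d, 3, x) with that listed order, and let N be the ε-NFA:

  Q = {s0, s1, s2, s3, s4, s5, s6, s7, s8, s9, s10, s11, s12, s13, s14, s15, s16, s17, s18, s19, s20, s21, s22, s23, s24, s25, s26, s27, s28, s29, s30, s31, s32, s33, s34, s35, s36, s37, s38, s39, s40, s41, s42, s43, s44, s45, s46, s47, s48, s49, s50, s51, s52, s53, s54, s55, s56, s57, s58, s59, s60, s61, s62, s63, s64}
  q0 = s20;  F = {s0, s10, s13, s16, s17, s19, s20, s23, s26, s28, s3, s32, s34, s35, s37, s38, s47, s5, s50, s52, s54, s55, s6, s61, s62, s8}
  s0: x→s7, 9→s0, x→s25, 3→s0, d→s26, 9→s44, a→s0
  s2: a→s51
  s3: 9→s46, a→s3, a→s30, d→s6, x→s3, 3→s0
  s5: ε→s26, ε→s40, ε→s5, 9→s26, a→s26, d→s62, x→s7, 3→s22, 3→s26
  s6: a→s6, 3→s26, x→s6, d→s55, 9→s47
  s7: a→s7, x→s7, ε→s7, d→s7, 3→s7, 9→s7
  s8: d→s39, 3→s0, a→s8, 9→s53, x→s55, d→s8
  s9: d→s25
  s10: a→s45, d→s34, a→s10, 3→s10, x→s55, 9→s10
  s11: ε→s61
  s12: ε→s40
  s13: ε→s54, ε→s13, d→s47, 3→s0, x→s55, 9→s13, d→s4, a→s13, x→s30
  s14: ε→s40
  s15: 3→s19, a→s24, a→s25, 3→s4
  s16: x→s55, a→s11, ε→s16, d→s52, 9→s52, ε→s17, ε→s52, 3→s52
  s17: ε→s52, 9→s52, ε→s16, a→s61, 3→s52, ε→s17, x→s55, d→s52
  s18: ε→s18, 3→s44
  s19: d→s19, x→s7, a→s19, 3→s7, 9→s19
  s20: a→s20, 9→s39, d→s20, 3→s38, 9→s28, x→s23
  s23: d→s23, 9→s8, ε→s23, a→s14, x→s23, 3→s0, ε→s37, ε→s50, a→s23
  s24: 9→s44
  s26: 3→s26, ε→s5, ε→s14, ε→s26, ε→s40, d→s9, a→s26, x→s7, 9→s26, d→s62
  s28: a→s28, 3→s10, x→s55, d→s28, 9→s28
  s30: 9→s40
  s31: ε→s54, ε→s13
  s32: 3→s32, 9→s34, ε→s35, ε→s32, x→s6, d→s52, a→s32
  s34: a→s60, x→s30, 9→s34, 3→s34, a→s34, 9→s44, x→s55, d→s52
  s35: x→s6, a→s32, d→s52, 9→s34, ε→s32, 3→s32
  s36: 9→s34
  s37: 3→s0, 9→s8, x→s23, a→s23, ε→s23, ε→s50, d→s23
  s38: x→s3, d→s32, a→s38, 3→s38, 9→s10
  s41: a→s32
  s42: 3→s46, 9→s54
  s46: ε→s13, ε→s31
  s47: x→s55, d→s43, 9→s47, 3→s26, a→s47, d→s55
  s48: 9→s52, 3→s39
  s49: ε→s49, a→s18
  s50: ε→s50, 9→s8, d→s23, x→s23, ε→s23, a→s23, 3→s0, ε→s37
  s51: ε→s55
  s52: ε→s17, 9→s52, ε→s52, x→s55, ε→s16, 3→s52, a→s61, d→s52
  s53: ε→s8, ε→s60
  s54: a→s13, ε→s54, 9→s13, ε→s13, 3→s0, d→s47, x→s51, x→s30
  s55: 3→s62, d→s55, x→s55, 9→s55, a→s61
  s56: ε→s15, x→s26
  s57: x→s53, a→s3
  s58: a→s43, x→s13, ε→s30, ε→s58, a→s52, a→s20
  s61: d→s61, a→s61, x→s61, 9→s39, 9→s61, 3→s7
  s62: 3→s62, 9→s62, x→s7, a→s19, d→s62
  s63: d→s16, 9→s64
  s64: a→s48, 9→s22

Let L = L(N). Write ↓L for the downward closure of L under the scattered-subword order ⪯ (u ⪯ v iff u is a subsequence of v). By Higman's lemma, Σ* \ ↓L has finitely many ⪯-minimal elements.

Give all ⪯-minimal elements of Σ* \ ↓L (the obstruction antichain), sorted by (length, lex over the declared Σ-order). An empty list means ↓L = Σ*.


|Q|=65, |F|=26, |δ|=226 (47 ε).
min D↑ (20 st, q0=0, F={17}): 0:a→0,9→1,d→0,3→2,x→3 1:a→1,9→1,d→1,3→4,x→5 2:a→2,9→4,d→6,3→2,x→7 3:a→3,9→8,d→3,3→9,x→3 4:a→4,9→4,d→10,3→4,x→5 5:a→11,9→5,d→5,3→12,x→5 6:a→6,9→10,d→13,3→6,x→14 7:a→7,9→15,d→14,3→9,x→7 8:a→8,9→8,d→8,3→9,x→5 9:a→9,9→9,d→16,3→9,x→17 10:a→10,9→10,d→13,3→10,x→5 11:a→11,9→11,d→11,3→17,x→11 12:a→18,9→12,d→12,3→12,x→17 13:a→11,9→13,d→13,3→13,x→5 14:a→14,9→19,d→5,3→16,x→14 15:a→15,9→15,d→19,3→9,x→5 16:a→16,9→16,d→12,3→16,x→17 17:a→17,9→17,d→17,3→17,x→17 18:a→18,9→18,d→18,3→17,x→17 19:a→19,9→19,d→5,3→16,x→5 [Hopcroft].
'x3x': |S_i|=[44, 32, 12, 2] end={s25,s7} ∉↓L; 3/3 single-dels accept.
'9xa3': |S_i|=[44, 35, 10, 4, 1] end={s7} ∉↓L; 4/4 single-dels accept.
'3dda3': run [44, 37, 27, 13, 5, 1] end={s7} — reject; 5/5 single-dels accept.
3 obstructions.

A = [x3x, 9xa3, 3dda3].


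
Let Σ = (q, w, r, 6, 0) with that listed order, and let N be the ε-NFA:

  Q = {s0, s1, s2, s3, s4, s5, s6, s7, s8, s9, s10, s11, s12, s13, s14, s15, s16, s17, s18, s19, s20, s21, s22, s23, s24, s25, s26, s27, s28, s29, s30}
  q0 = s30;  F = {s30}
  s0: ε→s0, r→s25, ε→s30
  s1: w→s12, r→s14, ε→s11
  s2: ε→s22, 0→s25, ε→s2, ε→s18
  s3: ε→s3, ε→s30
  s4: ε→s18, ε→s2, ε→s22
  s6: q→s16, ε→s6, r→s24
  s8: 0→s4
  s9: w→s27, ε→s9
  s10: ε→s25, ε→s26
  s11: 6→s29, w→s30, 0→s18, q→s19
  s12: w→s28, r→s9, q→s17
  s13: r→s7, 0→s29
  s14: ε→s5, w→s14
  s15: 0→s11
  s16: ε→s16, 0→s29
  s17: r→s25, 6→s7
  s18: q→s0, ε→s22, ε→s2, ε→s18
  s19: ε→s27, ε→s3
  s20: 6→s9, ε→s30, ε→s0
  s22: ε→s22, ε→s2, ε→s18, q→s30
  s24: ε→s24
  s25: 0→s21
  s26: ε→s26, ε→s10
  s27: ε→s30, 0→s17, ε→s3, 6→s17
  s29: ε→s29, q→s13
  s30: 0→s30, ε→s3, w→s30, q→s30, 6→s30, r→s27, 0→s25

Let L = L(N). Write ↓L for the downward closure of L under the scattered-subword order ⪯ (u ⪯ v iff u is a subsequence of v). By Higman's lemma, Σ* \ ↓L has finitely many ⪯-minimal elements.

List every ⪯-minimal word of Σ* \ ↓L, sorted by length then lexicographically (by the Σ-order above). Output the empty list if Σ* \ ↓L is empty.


Antichain: [].

|Q|=31, |F|=1, |δ|=69 (34 ε).
min D↑ (1 st, q0=0, F={}): 0:q→0,w→0,r→0,6→0,0→0 [Hopcroft].
L(D↑) = ∅; no obstructions.


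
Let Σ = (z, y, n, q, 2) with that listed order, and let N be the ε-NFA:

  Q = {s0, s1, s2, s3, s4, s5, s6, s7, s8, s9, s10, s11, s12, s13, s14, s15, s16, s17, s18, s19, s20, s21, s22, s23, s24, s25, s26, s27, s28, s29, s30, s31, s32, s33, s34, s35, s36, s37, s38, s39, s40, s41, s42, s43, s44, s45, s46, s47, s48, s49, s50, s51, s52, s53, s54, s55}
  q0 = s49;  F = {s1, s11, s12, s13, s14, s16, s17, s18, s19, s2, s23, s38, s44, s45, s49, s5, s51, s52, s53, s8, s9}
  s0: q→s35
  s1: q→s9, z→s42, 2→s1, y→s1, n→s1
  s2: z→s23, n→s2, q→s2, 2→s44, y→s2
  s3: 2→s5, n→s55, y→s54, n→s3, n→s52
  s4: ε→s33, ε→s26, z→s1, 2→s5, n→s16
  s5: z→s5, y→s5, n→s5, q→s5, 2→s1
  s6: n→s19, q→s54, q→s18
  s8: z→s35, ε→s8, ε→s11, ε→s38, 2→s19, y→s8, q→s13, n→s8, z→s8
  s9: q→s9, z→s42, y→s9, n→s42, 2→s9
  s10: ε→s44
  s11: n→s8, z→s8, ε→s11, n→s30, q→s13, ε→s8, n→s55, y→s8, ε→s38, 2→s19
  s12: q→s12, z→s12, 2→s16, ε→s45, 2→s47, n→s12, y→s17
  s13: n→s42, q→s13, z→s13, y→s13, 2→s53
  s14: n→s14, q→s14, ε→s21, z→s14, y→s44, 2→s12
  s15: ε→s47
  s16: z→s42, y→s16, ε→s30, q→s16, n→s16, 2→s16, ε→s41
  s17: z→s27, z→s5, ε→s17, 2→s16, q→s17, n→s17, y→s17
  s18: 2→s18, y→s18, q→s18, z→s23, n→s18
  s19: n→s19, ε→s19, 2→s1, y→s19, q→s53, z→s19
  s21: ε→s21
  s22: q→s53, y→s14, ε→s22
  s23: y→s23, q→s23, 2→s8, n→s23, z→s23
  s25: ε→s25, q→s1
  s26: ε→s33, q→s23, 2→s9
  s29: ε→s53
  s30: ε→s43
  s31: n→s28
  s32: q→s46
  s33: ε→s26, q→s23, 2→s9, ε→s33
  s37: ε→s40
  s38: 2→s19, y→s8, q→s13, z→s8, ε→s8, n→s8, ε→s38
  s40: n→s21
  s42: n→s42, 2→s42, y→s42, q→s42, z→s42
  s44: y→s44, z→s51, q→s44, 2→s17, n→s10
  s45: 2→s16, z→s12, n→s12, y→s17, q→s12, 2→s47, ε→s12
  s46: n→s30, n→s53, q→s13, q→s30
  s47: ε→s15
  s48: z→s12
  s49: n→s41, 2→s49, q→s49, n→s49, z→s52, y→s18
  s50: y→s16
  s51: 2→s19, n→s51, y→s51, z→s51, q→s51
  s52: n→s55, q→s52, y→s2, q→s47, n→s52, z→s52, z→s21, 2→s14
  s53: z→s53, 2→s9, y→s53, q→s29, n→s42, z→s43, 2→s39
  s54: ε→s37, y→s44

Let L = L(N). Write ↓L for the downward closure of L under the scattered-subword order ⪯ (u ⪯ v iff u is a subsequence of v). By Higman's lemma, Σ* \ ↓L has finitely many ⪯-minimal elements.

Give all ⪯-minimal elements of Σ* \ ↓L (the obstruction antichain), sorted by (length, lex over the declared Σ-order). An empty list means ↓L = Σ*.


A = [z222z, yz2qn].

|Q|=56, |F|=21, |δ|=181 (30 ε).
min D↑ (19 st, q0=0, F={15}): 0:z→1,y→2,n→0,q→0,2→0 1:z→1,y→3,n→1,q→1,2→4 2:z→5,y→2,n→2,q→2,2→2 3:z→5,y→3,n→3,q→3,2→6 4:z→4,y→6,n→4,q→4,2→7 5:z→5,y→5,n→5,q→5,2→8 6:z→9,y→6,n→6,q→6,2→10 7:z→7,y→10,n→7,q→7,2→11 8:z→8,y→8,n→8,q→12,2→13 9:z→9,y→9,n→9,q→9,2→13 10:z→14,y→10,n→10,q→10,2→11 11:z→15,y→11,n→11,q→11,2→11 12:z→12,y→12,n→15,q→12,2→16 13:z→13,y→13,n→13,q→16,2→17 14:z→14,y→14,n→14,q→14,2→17 15:z→15,y→15,n→15,q→15,2→15 16:z→16,y→16,n→15,q→16,2→18 17:z→15,y→17,n→17,q→18,2→17 18:z→15,y→18,n→15,q→18,2→18 [Hopcroft].
'z222z': |S_i|=[34, 32, 29, 18, 10, 1] end={s42} ∉↓L; 5/5 deletions ∈↓L.
'yz2qn': run [34, 26, 19, 15, 7, 1] end={s42} ∉↓L; 5/5 deletions ∈↓L.
2 words, ⪯-incomp.


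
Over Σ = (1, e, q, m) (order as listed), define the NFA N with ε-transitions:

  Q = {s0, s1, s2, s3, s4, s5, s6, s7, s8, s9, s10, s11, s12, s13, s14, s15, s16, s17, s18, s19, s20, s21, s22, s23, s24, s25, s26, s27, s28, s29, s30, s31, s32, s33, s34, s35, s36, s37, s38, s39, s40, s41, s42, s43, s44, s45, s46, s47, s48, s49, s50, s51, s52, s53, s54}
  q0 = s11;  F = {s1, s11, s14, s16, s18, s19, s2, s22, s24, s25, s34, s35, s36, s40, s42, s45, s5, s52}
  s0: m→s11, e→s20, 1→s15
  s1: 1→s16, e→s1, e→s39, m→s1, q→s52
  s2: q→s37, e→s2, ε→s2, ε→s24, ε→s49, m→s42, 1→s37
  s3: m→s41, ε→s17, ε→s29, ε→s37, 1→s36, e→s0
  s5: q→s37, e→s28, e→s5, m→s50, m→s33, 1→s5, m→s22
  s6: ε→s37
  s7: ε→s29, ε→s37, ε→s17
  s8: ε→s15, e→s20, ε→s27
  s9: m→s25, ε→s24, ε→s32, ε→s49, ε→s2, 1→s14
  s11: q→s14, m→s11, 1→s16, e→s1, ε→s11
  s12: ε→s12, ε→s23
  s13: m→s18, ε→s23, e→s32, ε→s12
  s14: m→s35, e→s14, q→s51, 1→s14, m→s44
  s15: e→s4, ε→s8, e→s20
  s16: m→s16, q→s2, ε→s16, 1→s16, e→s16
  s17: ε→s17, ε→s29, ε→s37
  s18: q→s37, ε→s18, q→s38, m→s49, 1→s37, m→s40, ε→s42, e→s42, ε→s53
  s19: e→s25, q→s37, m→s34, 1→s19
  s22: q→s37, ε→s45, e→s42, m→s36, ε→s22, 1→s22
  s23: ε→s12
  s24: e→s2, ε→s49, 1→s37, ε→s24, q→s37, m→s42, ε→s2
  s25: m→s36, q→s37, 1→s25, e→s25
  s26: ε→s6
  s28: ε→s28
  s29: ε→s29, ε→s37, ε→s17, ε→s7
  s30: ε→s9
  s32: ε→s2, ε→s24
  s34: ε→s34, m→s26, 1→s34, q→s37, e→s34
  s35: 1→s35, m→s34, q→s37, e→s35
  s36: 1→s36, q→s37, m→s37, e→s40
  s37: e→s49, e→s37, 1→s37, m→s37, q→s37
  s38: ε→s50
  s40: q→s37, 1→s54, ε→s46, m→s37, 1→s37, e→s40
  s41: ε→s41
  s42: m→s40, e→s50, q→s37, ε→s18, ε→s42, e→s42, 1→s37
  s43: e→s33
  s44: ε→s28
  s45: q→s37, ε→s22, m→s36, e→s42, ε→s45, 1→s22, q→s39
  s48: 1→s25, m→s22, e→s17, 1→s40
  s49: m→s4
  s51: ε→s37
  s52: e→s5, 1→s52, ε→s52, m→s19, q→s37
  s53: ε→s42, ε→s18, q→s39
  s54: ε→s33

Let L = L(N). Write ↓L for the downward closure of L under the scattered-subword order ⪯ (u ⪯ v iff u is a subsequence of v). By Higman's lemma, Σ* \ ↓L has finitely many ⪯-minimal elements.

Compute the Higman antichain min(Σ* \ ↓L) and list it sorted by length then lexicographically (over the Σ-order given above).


min(Σ*\↓L) = [qq, 1q1, qmmm, eqeme1].

|Q|=55, |F|=18, |δ|=165 (58 ε).
min D↑ (16 st, q0=0, F={6}): 0:1→1,e→2,q→3,m→0 1:1→1,e→1,q→4,m→1 2:1→1,e→2,q→5,m→2 3:1→3,e→3,q→6,m→7 4:1→6,e→4,q→6,m→8 5:1→5,e→9,q→6,m→10 6:1→6,e→6,q→6,m→6 7:1→7,e→7,q→6,m→11 8:1→6,e→8,q→6,m→12 9:1→9,e→9,q→6,m→13 10:1→10,e→14,q→6,m→11 11:1→11,e→11,q→6,m→6 12:1→6,e→12,q→6,m→6 13:1→13,e→8,q→6,m→15 14:1→14,e→14,q→6,m→15 15:1→15,e→12,q→6,m→6 [Hopcroft].
'qq': N↓-sim [33, 30, 7] end={s37,s38,s39,s4,s49,s50,s51} — reject; 2/2 del acc.
'1q1': run [33, 31, 16, 5] end={s33,s37,s4,s49,s54} rej; 3/3 single-dels accept.
'qmmm': |S_i|=[33, 30, 24, 11, 5] end={s26,s37,s4,s49,s6} — reject; 4/4 del acc.
'eqeme1': run [33, 32, 27, 24, 18, 13, 5] end={s33,s37,s4,s49,s54} — reject; 6/6 single-dels accept.
4 obstructions.


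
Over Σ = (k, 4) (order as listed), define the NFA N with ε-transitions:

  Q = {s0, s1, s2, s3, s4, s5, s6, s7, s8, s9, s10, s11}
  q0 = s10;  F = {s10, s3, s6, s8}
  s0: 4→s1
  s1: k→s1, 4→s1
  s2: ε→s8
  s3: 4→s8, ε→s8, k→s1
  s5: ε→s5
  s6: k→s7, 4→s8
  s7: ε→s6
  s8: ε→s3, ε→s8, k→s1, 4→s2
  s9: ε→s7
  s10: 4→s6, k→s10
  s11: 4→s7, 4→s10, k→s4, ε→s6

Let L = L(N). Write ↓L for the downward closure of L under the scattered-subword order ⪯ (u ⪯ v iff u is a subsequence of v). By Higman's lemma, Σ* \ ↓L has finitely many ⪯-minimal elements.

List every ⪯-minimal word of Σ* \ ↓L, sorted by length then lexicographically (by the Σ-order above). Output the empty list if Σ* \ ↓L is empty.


A = [44k].

|Q|=12, |F|=4, |δ|=22 (8 ε).
min D↑ (4 st, q0=0, F={3}): 0:k→0,4→1 1:k→1,4→2 2:k→3,4→2 3:k→3,4→3 [Hopcroft].
'44k': N↓-sim [7, 6, 4, 1] end={s1} ∉↓L; 3/3 deletions ∈↓L.
1 obstructions.


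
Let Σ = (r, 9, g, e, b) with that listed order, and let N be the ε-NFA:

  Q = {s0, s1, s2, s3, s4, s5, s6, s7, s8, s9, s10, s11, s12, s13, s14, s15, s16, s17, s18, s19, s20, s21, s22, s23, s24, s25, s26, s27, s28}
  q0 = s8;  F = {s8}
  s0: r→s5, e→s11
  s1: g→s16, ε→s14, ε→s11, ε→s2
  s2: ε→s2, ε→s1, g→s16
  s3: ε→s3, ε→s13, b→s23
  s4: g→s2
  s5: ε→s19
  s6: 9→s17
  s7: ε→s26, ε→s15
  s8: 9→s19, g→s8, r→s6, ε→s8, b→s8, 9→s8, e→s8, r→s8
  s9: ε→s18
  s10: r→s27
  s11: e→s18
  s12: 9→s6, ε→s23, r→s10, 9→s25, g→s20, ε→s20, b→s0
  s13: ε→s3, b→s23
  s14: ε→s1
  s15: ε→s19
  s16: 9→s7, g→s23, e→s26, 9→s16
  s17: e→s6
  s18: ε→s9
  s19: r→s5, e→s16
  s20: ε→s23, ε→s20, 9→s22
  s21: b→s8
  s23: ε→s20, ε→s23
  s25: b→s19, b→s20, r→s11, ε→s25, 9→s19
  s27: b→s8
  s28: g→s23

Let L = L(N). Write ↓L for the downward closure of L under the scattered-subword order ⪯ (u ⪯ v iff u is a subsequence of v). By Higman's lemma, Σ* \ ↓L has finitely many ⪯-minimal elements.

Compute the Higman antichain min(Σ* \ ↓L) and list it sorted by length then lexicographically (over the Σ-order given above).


min(Σ*\↓L) = [].

|Q|=29, |F|=1, |δ|=60 (23 ε).
min D↑ (1 st, q0=0, F={}): 0:r→0,9→0,g→0,e→0,b→0 (ε-aug+det+¬).
L(D↑) = ∅ ⇒ ↓L = Σ*.


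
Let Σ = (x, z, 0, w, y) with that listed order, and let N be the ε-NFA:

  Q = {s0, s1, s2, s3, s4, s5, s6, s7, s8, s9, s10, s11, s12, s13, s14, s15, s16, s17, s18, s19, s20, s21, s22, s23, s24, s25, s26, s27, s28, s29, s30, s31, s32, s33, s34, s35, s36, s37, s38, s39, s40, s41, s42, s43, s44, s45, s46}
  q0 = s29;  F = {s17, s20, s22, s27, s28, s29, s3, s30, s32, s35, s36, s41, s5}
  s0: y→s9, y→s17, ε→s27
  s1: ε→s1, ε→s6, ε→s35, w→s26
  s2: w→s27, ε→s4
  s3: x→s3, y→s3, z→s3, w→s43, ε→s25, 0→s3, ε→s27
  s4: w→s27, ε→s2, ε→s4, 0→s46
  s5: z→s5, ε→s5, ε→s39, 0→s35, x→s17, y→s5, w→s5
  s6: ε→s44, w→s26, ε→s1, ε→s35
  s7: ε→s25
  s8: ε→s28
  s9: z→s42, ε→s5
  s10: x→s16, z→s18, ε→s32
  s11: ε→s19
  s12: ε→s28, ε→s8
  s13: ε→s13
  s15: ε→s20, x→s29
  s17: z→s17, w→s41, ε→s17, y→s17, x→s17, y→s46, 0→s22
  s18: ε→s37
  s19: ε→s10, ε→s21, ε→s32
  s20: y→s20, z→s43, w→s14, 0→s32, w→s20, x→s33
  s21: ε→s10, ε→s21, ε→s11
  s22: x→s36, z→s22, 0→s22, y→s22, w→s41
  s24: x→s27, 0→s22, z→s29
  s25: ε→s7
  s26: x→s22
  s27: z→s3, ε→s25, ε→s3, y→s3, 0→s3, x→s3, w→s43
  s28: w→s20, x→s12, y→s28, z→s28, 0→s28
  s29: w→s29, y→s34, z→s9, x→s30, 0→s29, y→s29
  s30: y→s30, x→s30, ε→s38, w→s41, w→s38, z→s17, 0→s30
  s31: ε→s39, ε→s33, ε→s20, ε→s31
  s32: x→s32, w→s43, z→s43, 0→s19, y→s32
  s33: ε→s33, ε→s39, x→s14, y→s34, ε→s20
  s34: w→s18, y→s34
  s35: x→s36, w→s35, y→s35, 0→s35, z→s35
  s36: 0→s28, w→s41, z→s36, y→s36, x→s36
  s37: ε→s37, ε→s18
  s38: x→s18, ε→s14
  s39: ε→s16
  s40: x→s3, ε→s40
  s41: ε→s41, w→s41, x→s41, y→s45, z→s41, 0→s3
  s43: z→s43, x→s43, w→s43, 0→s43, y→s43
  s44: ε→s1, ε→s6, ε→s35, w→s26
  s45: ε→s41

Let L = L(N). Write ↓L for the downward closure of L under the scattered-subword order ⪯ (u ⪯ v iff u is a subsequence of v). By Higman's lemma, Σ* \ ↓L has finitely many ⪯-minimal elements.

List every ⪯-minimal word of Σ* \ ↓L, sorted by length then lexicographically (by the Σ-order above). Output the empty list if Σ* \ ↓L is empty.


|Q|=47, |F|=13, |δ|=148 (52 ε).
min D↑ (13 st, q0=0, F={9}): 0:x→1,z→2,0→0,w→0,y→0 1:x→1,z→3,0→1,w→4,y→1 2:x→3,z→2,0→5,w→2,y→2 3:x→3,z→3,0→6,w→4,y→3 4:x→4,z→4,0→7,w→4,y→4 5:x→8,z→5,0→5,w→5,y→5 6:x→8,z→6,0→6,w→4,y→6 7:x→7,z→7,0→7,w→9,y→7 8:x→8,z→8,0→10,w→4,y→8 9:x→9,z→9,0→9,w→9,y→9 10:x→10,z→10,0→10,w→11,y→10 11:x→11,z→9,0→12,w→11,y→11 12:x→12,z→9,0→12,w→9,y→12 (ε-aug+det+¬).
'xw0w': N↓-sim [34, 29, 21, 13, 1] end={s43} ∉↓L; 4/4 deletions ∈↓L.
'z0x0wz': N↓-sim [34, 31, 26, 24, 21, 14, 3] end={s18,s37,s43} ∉↓L; 6/6 del acc.
2 minimals (antichain).

min(Σ*\↓L) = [xw0w, z0x0wz].


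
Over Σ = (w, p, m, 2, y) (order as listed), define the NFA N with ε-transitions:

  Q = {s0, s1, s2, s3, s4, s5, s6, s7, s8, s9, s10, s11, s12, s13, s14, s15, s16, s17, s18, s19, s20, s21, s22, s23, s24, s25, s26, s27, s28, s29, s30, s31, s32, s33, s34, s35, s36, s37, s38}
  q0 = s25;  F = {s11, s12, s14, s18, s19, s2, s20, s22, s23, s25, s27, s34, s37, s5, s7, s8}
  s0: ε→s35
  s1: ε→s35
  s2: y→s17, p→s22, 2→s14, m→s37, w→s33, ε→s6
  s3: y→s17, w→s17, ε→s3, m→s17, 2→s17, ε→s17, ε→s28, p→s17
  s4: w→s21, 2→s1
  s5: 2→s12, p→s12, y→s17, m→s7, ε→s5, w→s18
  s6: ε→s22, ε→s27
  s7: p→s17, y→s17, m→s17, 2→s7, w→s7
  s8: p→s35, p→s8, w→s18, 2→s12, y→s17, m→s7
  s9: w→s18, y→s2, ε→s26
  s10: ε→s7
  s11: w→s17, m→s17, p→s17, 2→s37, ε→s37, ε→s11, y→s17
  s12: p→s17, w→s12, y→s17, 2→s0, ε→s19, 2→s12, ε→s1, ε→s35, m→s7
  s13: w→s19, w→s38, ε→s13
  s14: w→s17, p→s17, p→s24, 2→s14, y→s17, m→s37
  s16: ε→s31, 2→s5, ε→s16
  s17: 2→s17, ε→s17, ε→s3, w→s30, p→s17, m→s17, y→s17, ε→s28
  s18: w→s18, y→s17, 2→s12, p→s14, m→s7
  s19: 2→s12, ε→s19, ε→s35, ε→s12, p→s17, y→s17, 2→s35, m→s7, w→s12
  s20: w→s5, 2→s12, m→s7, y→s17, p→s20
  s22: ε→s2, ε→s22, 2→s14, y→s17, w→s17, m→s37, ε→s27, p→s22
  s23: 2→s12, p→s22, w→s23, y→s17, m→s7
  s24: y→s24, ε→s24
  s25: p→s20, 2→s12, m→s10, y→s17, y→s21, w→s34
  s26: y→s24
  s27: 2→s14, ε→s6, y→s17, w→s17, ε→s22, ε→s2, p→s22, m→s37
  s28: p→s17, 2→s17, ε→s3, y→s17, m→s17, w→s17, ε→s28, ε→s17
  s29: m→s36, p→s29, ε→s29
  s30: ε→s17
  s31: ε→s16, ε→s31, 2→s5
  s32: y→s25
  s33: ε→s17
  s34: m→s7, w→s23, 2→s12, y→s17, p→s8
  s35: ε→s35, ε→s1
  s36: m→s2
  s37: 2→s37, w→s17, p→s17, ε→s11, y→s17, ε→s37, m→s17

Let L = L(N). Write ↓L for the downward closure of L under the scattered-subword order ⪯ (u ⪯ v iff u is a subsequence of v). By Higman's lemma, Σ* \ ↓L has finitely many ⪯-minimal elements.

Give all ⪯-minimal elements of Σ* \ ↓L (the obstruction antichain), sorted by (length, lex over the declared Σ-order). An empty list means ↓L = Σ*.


|Q|=39, |F|=16, |δ|=158 (44 ε).
min D↑ (13 st, q0=0, F={5}): 0:w→1,p→2,m→3,2→4,y→5 1:w→6,p→7,m→3,2→4,y→5 2:w→8,p→2,m→3,2→4,y→5 3:w→3,p→5,m→5,2→3,y→5 4:w→4,p→5,m→3,2→4,y→5 5:w→5,p→5,m→5,2→5,y→5 6:w→6,p→9,m→3,2→4,y→5 7:w→10,p→7,m→3,2→4,y→5 8:w→10,p→4,m→3,2→4,y→5 9:w→5,p→9,m→11,2→12,y→5 10:w→10,p→12,m→3,2→4,y→5 11:w→5,p→5,m→5,2→11,y→5 12:w→5,p→5,m→11,2→12,y→5.
'y': |S_i|=[28, 6] end={s17,s21,s24,s28,s3,s30} — reject; 1/1 single-dels accept.
'mp': run [28, 8, 4] end={s17,s28,s3,s30} rej; 2/2 single-dels accept.
'mm': |S_i|=[28, 8, 4] end={s17,s28,s3,s30} — reject; 2/2 deletions ∈↓L.
'2p': N↓-sim [28, 14, 5] end={s17,s24,s28,s3,s30} ∉↓L; 2/2 single-dels accept.
'wwpw': run [28, 24, 21, 13, 5] end={s17,s28,s3,s30,s33} — reject; 4/4 del acc.
'pwpp': N↓-sim [28, 23, 17, 14, 5] end={s17,s24,s28,s3,s30} rej; 4/4 del acc.
6 minimals (antichain).

Antichain: [y, mp, mm, 2p, wwpw, pwpp].
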